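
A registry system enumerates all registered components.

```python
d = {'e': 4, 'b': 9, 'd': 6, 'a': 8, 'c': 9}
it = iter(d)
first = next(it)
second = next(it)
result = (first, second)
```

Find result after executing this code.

Step 1: iter(d) iterates over keys: ['e', 'b', 'd', 'a', 'c'].
Step 2: first = next(it) = 'e', second = next(it) = 'b'.
Therefore result = ('e', 'b').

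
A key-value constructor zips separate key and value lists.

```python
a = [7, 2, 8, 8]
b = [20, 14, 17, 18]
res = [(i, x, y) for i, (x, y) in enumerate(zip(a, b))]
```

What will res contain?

Step 1: enumerate(zip(a, b)) gives index with paired elements:
  i=0: (7, 20)
  i=1: (2, 14)
  i=2: (8, 17)
  i=3: (8, 18)
Therefore res = [(0, 7, 20), (1, 2, 14), (2, 8, 17), (3, 8, 18)].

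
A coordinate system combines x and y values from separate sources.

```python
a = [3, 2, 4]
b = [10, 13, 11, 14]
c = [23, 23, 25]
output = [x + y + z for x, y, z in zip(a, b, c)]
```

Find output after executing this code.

Step 1: zip three lists (truncates to shortest, len=3):
  3 + 10 + 23 = 36
  2 + 13 + 23 = 38
  4 + 11 + 25 = 40
Therefore output = [36, 38, 40].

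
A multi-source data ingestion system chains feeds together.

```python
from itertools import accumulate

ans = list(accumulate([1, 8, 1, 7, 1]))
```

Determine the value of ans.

Step 1: accumulate computes running sums:
  + 1 = 1
  + 8 = 9
  + 1 = 10
  + 7 = 17
  + 1 = 18
Therefore ans = [1, 9, 10, 17, 18].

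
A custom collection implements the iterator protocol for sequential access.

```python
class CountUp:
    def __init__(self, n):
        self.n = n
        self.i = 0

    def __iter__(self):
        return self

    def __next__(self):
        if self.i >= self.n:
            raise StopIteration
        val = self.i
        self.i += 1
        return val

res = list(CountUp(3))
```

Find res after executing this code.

Step 1: CountUp(3) creates an iterator counting 0 to 2.
Step 2: list() consumes all values: [0, 1, 2].
Therefore res = [0, 1, 2].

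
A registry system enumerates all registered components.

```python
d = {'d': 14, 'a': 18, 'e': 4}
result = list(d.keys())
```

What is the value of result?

Step 1: d.keys() returns the dictionary keys in insertion order.
Therefore result = ['d', 'a', 'e'].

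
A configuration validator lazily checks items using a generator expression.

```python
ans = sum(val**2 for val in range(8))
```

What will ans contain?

Step 1: Compute val**2 for each val in range(8):
  val=0: 0**2 = 0
  val=1: 1**2 = 1
  val=2: 2**2 = 4
  val=3: 3**2 = 9
  val=4: 4**2 = 16
  val=5: 5**2 = 25
  val=6: 6**2 = 36
  val=7: 7**2 = 49
Step 2: sum = 0 + 1 + 4 + 9 + 16 + 25 + 36 + 49 = 140.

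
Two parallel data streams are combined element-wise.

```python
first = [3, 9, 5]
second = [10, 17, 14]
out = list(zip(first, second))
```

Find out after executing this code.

Step 1: zip pairs elements at same index:
  Index 0: (3, 10)
  Index 1: (9, 17)
  Index 2: (5, 14)
Therefore out = [(3, 10), (9, 17), (5, 14)].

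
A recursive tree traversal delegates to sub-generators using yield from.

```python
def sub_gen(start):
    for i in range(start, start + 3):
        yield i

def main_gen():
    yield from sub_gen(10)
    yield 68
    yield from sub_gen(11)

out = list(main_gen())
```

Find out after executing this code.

Step 1: main_gen() delegates to sub_gen(10):
  yield 10
  yield 11
  yield 12
Step 2: yield 68
Step 3: Delegates to sub_gen(11):
  yield 11
  yield 12
  yield 13
Therefore out = [10, 11, 12, 68, 11, 12, 13].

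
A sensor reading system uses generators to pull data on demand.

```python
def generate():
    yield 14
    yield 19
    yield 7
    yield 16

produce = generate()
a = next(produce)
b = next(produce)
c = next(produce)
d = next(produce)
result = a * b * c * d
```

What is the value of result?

Step 1: Create generator and consume all values:
  a = next(produce) = 14
  b = next(produce) = 19
  c = next(produce) = 7
  d = next(produce) = 16
Step 2: result = 14 * 19 * 7 * 16 = 29792.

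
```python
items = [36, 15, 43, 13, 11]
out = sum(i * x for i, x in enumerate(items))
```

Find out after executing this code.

Step 1: Compute i * x for each (i, x) in enumerate([36, 15, 43, 13, 11]):
  i=0, x=36: 0*36 = 0
  i=1, x=15: 1*15 = 15
  i=2, x=43: 2*43 = 86
  i=3, x=13: 3*13 = 39
  i=4, x=11: 4*11 = 44
Step 2: sum = 0 + 15 + 86 + 39 + 44 = 184.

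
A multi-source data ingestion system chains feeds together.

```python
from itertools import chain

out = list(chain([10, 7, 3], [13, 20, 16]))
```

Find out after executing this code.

Step 1: chain() concatenates iterables: [10, 7, 3] + [13, 20, 16].
Therefore out = [10, 7, 3, 13, 20, 16].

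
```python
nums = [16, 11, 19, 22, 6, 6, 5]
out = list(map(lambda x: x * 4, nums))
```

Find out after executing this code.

Step 1: Apply lambda x: x * 4 to each element:
  16 -> 64
  11 -> 44
  19 -> 76
  22 -> 88
  6 -> 24
  6 -> 24
  5 -> 20
Therefore out = [64, 44, 76, 88, 24, 24, 20].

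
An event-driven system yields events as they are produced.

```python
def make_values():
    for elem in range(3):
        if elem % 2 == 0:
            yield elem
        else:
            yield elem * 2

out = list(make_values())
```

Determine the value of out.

Step 1: For each elem in range(3), yield elem if even, else elem*2:
  elem=0 (even): yield 0
  elem=1 (odd): yield 1*2 = 2
  elem=2 (even): yield 2
Therefore out = [0, 2, 2].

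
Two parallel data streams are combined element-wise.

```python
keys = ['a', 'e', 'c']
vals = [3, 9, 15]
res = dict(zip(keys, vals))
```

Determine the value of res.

Step 1: zip pairs keys with values:
  'a' -> 3
  'e' -> 9
  'c' -> 15
Therefore res = {'a': 3, 'e': 9, 'c': 15}.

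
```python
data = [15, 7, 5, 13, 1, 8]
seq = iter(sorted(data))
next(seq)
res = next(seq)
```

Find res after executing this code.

Step 1: sorted([15, 7, 5, 13, 1, 8]) = [1, 5, 7, 8, 13, 15].
Step 2: Create iterator and skip 1 elements.
Step 3: next() returns 5.
Therefore res = 5.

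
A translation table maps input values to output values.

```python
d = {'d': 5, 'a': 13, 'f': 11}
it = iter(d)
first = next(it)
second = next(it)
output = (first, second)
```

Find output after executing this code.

Step 1: iter(d) iterates over keys: ['d', 'a', 'f'].
Step 2: first = next(it) = 'd', second = next(it) = 'a'.
Therefore output = ('d', 'a').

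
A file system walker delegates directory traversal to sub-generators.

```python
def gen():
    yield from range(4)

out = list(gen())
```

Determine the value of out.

Step 1: yield from delegates to the iterable, yielding each element.
Step 2: Collected values: [0, 1, 2, 3].
Therefore out = [0, 1, 2, 3].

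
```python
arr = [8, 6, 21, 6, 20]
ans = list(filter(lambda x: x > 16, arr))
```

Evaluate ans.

Step 1: Filter elements > 16:
  8: removed
  6: removed
  21: kept
  6: removed
  20: kept
Therefore ans = [21, 20].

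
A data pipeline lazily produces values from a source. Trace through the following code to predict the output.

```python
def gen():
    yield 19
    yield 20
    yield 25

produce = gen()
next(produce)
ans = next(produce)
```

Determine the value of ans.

Step 1: gen() creates a generator.
Step 2: next(produce) yields 19 (consumed and discarded).
Step 3: next(produce) yields 20, assigned to ans.
Therefore ans = 20.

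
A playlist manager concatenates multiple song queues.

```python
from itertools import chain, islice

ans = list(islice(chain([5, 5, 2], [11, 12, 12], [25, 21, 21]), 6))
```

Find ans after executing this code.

Step 1: chain([5, 5, 2], [11, 12, 12], [25, 21, 21]) = [5, 5, 2, 11, 12, 12, 25, 21, 21].
Step 2: islice takes first 6 elements: [5, 5, 2, 11, 12, 12].
Therefore ans = [5, 5, 2, 11, 12, 12].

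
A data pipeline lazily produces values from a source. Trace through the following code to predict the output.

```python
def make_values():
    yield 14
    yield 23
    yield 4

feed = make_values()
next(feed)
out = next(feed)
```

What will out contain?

Step 1: make_values() creates a generator.
Step 2: next(feed) yields 14 (consumed and discarded).
Step 3: next(feed) yields 23, assigned to out.
Therefore out = 23.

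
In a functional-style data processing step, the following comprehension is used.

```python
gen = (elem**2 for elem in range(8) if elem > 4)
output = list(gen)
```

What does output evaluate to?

Step 1: For range(8), keep elem > 4, then square:
  elem=0: 0 <= 4, excluded
  elem=1: 1 <= 4, excluded
  elem=2: 2 <= 4, excluded
  elem=3: 3 <= 4, excluded
  elem=4: 4 <= 4, excluded
  elem=5: 5 > 4, yield 5**2 = 25
  elem=6: 6 > 4, yield 6**2 = 36
  elem=7: 7 > 4, yield 7**2 = 49
Therefore output = [25, 36, 49].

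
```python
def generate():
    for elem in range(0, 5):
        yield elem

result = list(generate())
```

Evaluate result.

Step 1: The generator yields each value from range(0, 5).
Step 2: list() consumes all yields: [0, 1, 2, 3, 4].
Therefore result = [0, 1, 2, 3, 4].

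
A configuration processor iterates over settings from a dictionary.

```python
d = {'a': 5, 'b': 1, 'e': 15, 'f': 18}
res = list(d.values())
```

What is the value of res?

Step 1: d.values() returns the dictionary values in insertion order.
Therefore res = [5, 1, 15, 18].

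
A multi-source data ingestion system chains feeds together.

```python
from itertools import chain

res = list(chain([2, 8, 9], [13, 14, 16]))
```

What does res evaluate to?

Step 1: chain() concatenates iterables: [2, 8, 9] + [13, 14, 16].
Therefore res = [2, 8, 9, 13, 14, 16].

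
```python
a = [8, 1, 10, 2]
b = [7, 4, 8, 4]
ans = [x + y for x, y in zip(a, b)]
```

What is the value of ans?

Step 1: Add corresponding elements:
  8 + 7 = 15
  1 + 4 = 5
  10 + 8 = 18
  2 + 4 = 6
Therefore ans = [15, 5, 18, 6].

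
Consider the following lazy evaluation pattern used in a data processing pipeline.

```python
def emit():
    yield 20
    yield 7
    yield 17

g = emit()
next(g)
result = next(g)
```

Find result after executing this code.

Step 1: emit() creates a generator.
Step 2: next(g) yields 20 (consumed and discarded).
Step 3: next(g) yields 7, assigned to result.
Therefore result = 7.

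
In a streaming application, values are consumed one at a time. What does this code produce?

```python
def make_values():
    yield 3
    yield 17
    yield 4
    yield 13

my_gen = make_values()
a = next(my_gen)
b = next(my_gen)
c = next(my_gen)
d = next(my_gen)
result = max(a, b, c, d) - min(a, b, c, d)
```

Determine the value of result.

Step 1: Create generator and consume all values:
  a = next(my_gen) = 3
  b = next(my_gen) = 17
  c = next(my_gen) = 4
  d = next(my_gen) = 13
Step 2: max = 17, min = 3, result = 17 - 3 = 14.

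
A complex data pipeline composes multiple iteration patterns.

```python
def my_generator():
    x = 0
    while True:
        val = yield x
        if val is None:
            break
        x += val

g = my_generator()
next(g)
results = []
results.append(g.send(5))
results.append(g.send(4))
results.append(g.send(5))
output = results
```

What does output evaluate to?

Step 1: next(g) -> yield 0.
Step 2: send(5) -> x = 5, yield 5.
Step 3: send(4) -> x = 9, yield 9.
Step 4: send(5) -> x = 14, yield 14.
Therefore output = [5, 9, 14].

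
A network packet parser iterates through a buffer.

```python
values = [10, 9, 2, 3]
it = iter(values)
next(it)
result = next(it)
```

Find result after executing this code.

Step 1: Create iterator over [10, 9, 2, 3].
Step 2: next() consumes 10.
Step 3: next() returns 9.
Therefore result = 9.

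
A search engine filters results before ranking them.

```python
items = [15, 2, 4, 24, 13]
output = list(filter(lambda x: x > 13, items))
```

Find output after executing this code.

Step 1: Filter elements > 13:
  15: kept
  2: removed
  4: removed
  24: kept
  13: removed
Therefore output = [15, 24].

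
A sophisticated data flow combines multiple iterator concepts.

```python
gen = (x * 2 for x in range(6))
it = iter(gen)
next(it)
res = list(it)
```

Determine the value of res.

Step 1: Generator produces [0, 2, 4, 6, 8, 10].
Step 2: next(it) consumes first element (0).
Step 3: list(it) collects remaining: [2, 4, 6, 8, 10].
Therefore res = [2, 4, 6, 8, 10].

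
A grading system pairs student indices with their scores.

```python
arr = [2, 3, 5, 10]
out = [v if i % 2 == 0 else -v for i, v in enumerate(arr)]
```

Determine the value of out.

Step 1: For each (i, v), keep v if i is even, negate if odd:
  i=0 (even): keep 2
  i=1 (odd): negate to -3
  i=2 (even): keep 5
  i=3 (odd): negate to -10
Therefore out = [2, -3, 5, -10].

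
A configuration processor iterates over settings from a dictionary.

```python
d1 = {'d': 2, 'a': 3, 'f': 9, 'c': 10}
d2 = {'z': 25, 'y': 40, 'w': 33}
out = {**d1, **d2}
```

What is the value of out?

Step 1: Merge d1 and d2 (d2 values override on key conflicts).
Step 2: d1 has keys ['d', 'a', 'f', 'c'], d2 has keys ['z', 'y', 'w'].
Therefore out = {'d': 2, 'a': 3, 'f': 9, 'c': 10, 'z': 25, 'y': 40, 'w': 33}.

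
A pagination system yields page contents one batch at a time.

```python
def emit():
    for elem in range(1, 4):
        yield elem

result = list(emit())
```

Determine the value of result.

Step 1: The generator yields each value from range(1, 4).
Step 2: list() consumes all yields: [1, 2, 3].
Therefore result = [1, 2, 3].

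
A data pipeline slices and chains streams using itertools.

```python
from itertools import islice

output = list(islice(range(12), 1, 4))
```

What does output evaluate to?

Step 1: islice(range(12), 1, 4) takes elements at indices [1, 4).
Step 2: Elements: [1, 2, 3].
Therefore output = [1, 2, 3].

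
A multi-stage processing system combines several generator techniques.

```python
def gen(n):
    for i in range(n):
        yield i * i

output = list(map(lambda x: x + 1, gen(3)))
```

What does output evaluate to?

Step 1: gen(3) yields squares: [0, 1, 4].
Step 2: map adds 1 to each: [1, 2, 5].
Therefore output = [1, 2, 5].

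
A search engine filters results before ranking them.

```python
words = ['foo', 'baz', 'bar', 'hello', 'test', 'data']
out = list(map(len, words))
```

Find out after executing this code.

Step 1: Map len() to each word:
  'foo' -> 3
  'baz' -> 3
  'bar' -> 3
  'hello' -> 5
  'test' -> 4
  'data' -> 4
Therefore out = [3, 3, 3, 5, 4, 4].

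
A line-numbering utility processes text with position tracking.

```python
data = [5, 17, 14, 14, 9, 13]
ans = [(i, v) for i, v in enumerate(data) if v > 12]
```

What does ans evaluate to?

Step 1: Filter enumerate([5, 17, 14, 14, 9, 13]) keeping v > 12:
  (0, 5): 5 <= 12, excluded
  (1, 17): 17 > 12, included
  (2, 14): 14 > 12, included
  (3, 14): 14 > 12, included
  (4, 9): 9 <= 12, excluded
  (5, 13): 13 > 12, included
Therefore ans = [(1, 17), (2, 14), (3, 14), (5, 13)].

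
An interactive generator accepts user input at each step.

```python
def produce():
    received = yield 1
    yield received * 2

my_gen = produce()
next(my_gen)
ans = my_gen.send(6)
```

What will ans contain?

Step 1: next(my_gen) advances to first yield, producing 1.
Step 2: send(6) resumes, received = 6.
Step 3: yield received * 2 = 6 * 2 = 12.
Therefore ans = 12.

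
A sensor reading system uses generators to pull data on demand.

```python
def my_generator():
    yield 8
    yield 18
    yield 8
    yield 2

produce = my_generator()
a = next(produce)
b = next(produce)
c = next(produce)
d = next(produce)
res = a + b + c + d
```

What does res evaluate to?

Step 1: Create generator and consume all values:
  a = next(produce) = 8
  b = next(produce) = 18
  c = next(produce) = 8
  d = next(produce) = 2
Step 2: res = 8 + 18 + 8 + 2 = 36.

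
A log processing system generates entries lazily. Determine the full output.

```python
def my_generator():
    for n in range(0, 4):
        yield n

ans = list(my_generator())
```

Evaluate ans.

Step 1: The generator yields each value from range(0, 4).
Step 2: list() consumes all yields: [0, 1, 2, 3].
Therefore ans = [0, 1, 2, 3].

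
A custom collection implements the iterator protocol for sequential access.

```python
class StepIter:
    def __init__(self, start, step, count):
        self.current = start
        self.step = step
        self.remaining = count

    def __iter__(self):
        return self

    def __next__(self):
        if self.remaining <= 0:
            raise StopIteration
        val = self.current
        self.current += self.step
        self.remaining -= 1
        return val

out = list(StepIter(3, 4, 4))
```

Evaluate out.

Step 1: StepIter starts at 3, increments by 4, for 4 steps:
  Yield 3, then current += 4
  Yield 7, then current += 4
  Yield 11, then current += 4
  Yield 15, then current += 4
Therefore out = [3, 7, 11, 15].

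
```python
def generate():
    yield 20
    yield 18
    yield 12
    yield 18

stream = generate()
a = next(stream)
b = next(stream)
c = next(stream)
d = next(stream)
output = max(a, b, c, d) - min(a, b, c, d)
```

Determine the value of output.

Step 1: Create generator and consume all values:
  a = next(stream) = 20
  b = next(stream) = 18
  c = next(stream) = 12
  d = next(stream) = 18
Step 2: max = 20, min = 12, output = 20 - 12 = 8.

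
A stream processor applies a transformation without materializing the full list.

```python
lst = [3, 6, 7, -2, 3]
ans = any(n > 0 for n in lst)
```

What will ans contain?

Step 1: Check n > 0 for each element in [3, 6, 7, -2, 3]:
  3 > 0: True
  6 > 0: True
  7 > 0: True
  -2 > 0: False
  3 > 0: True
Step 2: any() returns True.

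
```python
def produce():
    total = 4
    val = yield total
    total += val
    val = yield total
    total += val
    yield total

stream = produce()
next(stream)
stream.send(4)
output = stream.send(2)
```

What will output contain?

Step 1: next() -> yield total=4.
Step 2: send(4) -> val=4, total = 4+4 = 8, yield 8.
Step 3: send(2) -> val=2, total = 8+2 = 10, yield 10.
Therefore output = 10.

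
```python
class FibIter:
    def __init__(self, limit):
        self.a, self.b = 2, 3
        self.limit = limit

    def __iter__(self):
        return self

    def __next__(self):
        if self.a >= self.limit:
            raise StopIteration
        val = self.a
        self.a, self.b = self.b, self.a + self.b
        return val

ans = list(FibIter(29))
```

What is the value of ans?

Step 1: Fibonacci-like sequence (a=2, b=3) until >= 29:
  Yield 2, then a,b = 3,5
  Yield 3, then a,b = 5,8
  Yield 5, then a,b = 8,13
  Yield 8, then a,b = 13,21
  Yield 13, then a,b = 21,34
  Yield 21, then a,b = 34,55
Step 2: 34 >= 29, stop.
Therefore ans = [2, 3, 5, 8, 13, 21].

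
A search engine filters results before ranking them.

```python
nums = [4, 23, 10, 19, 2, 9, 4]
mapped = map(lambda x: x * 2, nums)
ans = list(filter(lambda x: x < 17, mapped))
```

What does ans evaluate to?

Step 1: Map x * 2:
  4 -> 8
  23 -> 46
  10 -> 20
  19 -> 38
  2 -> 4
  9 -> 18
  4 -> 8
Step 2: Filter for < 17:
  8: kept
  46: removed
  20: removed
  38: removed
  4: kept
  18: removed
  8: kept
Therefore ans = [8, 4, 8].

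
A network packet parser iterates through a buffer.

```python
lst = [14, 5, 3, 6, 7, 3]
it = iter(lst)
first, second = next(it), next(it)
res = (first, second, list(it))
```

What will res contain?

Step 1: Create iterator over [14, 5, 3, 6, 7, 3].
Step 2: first = 14, second = 5.
Step 3: Remaining elements: [3, 6, 7, 3].
Therefore res = (14, 5, [3, 6, 7, 3]).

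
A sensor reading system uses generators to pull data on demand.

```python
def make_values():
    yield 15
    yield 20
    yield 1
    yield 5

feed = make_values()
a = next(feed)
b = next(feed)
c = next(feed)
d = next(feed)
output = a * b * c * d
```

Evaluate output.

Step 1: Create generator and consume all values:
  a = next(feed) = 15
  b = next(feed) = 20
  c = next(feed) = 1
  d = next(feed) = 5
Step 2: output = 15 * 20 * 1 * 5 = 1500.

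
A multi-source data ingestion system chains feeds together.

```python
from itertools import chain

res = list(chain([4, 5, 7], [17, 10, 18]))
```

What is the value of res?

Step 1: chain() concatenates iterables: [4, 5, 7] + [17, 10, 18].
Therefore res = [4, 5, 7, 17, 10, 18].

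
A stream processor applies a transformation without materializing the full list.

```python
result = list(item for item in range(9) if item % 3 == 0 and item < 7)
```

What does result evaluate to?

Step 1: Filter range(9) where item % 3 == 0 and item < 7:
  item=0: both conditions met, included
  item=1: excluded (1 % 3 != 0)
  item=2: excluded (2 % 3 != 0)
  item=3: both conditions met, included
  item=4: excluded (4 % 3 != 0)
  item=5: excluded (5 % 3 != 0)
  item=6: both conditions met, included
  item=7: excluded (7 % 3 != 0, 7 >= 7)
  item=8: excluded (8 % 3 != 0, 8 >= 7)
Therefore result = [0, 3, 6].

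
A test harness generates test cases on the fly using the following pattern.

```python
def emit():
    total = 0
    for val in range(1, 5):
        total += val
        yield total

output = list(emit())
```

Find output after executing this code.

Step 1: Generator accumulates running sum:
  val=1: total = 1, yield 1
  val=2: total = 3, yield 3
  val=3: total = 6, yield 6
  val=4: total = 10, yield 10
Therefore output = [1, 3, 6, 10].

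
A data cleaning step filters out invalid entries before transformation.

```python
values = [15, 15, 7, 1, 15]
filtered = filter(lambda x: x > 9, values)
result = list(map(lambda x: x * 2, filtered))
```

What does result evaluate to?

Step 1: Filter values for elements > 9:
  15: kept
  15: kept
  7: removed
  1: removed
  15: kept
Step 2: Map x * 2 on filtered [15, 15, 15]:
  15 -> 30
  15 -> 30
  15 -> 30
Therefore result = [30, 30, 30].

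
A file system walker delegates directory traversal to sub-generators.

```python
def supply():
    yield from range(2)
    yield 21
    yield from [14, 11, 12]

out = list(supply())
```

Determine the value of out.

Step 1: Trace yields in order:
  yield 0
  yield 1
  yield 21
  yield 14
  yield 11
  yield 12
Therefore out = [0, 1, 21, 14, 11, 12].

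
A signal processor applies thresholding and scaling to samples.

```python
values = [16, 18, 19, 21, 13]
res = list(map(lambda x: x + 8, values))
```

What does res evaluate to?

Step 1: Apply lambda x: x + 8 to each element:
  16 -> 24
  18 -> 26
  19 -> 27
  21 -> 29
  13 -> 21
Therefore res = [24, 26, 27, 29, 21].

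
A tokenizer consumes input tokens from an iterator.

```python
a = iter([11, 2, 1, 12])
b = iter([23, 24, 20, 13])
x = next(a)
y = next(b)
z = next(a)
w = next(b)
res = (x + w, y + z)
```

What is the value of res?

Step 1: a iterates [11, 2, 1, 12], b iterates [23, 24, 20, 13].
Step 2: x = next(a) = 11, y = next(b) = 23.
Step 3: z = next(a) = 2, w = next(b) = 24.
Step 4: res = (11 + 24, 23 + 2) = (35, 25).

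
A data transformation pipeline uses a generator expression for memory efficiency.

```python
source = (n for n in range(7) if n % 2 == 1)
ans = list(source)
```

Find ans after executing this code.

Step 1: Filter range(7) keeping only odd values:
  n=0: even, excluded
  n=1: odd, included
  n=2: even, excluded
  n=3: odd, included
  n=4: even, excluded
  n=5: odd, included
  n=6: even, excluded
Therefore ans = [1, 3, 5].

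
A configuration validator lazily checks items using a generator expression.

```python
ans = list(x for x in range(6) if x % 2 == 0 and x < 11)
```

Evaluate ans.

Step 1: Filter range(6) where x % 2 == 0 and x < 11:
  x=0: both conditions met, included
  x=1: excluded (1 % 2 != 0)
  x=2: both conditions met, included
  x=3: excluded (3 % 2 != 0)
  x=4: both conditions met, included
  x=5: excluded (5 % 2 != 0)
Therefore ans = [0, 2, 4].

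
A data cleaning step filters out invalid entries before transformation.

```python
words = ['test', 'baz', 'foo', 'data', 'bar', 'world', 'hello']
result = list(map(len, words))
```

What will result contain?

Step 1: Map len() to each word:
  'test' -> 4
  'baz' -> 3
  'foo' -> 3
  'data' -> 4
  'bar' -> 3
  'world' -> 5
  'hello' -> 5
Therefore result = [4, 3, 3, 4, 3, 5, 5].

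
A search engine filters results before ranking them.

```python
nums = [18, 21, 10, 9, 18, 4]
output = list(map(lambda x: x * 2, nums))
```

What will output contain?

Step 1: Apply lambda x: x * 2 to each element:
  18 -> 36
  21 -> 42
  10 -> 20
  9 -> 18
  18 -> 36
  4 -> 8
Therefore output = [36, 42, 20, 18, 36, 8].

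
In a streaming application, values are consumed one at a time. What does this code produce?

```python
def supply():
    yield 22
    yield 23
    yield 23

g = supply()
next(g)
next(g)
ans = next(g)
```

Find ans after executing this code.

Step 1: supply() creates a generator.
Step 2: next(g) yields 22 (consumed and discarded).
Step 3: next(g) yields 23 (consumed and discarded).
Step 4: next(g) yields 23, assigned to ans.
Therefore ans = 23.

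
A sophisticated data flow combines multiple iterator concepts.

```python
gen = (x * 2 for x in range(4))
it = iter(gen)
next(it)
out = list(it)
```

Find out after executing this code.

Step 1: Generator produces [0, 2, 4, 6].
Step 2: next(it) consumes first element (0).
Step 3: list(it) collects remaining: [2, 4, 6].
Therefore out = [2, 4, 6].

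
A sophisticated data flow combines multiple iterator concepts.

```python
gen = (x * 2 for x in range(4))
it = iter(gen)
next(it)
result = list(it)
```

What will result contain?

Step 1: Generator produces [0, 2, 4, 6].
Step 2: next(it) consumes first element (0).
Step 3: list(it) collects remaining: [2, 4, 6].
Therefore result = [2, 4, 6].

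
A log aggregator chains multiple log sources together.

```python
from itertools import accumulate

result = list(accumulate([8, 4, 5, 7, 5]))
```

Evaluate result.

Step 1: accumulate computes running sums:
  + 8 = 8
  + 4 = 12
  + 5 = 17
  + 7 = 24
  + 5 = 29
Therefore result = [8, 12, 17, 24, 29].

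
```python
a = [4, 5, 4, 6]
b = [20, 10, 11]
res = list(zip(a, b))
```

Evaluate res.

Step 1: zip stops at shortest (len(a)=4, len(b)=3):
  Index 0: (4, 20)
  Index 1: (5, 10)
  Index 2: (4, 11)
Step 2: Last element of a (6) has no pair, dropped.
Therefore res = [(4, 20), (5, 10), (4, 11)].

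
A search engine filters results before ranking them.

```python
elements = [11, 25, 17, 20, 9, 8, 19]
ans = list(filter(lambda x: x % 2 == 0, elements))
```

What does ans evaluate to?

Step 1: Filter elements divisible by 2:
  11 % 2 = 1: removed
  25 % 2 = 1: removed
  17 % 2 = 1: removed
  20 % 2 = 0: kept
  9 % 2 = 1: removed
  8 % 2 = 0: kept
  19 % 2 = 1: removed
Therefore ans = [20, 8].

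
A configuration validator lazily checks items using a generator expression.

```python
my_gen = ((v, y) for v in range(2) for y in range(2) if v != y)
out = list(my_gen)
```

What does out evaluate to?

Step 1: Nested generator over range(2) x range(2) where v != y:
  (0, 0): excluded (v == y)
  (0, 1): included
  (1, 0): included
  (1, 1): excluded (v == y)
Therefore out = [(0, 1), (1, 0)].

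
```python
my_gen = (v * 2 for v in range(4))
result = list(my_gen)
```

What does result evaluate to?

Step 1: For each v in range(4), compute v*2:
  v=0: 0*2 = 0
  v=1: 1*2 = 2
  v=2: 2*2 = 4
  v=3: 3*2 = 6
Therefore result = [0, 2, 4, 6].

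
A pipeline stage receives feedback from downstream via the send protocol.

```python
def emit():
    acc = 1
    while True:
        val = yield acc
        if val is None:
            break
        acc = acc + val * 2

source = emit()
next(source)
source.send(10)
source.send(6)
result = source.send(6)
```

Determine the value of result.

Step 1: next() -> yield acc=1.
Step 2: send(10) -> val=10, acc = 1 + 10*2 = 21, yield 21.
Step 3: send(6) -> val=6, acc = 21 + 6*2 = 33, yield 33.
Step 4: send(6) -> val=6, acc = 33 + 6*2 = 45, yield 45.
Therefore result = 45.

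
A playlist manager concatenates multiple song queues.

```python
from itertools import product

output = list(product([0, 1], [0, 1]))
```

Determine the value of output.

Step 1: product([0, 1], [0, 1]) gives all pairs:
  (0, 0)
  (0, 1)
  (1, 0)
  (1, 1)
Therefore output = [(0, 0), (0, 1), (1, 0), (1, 1)].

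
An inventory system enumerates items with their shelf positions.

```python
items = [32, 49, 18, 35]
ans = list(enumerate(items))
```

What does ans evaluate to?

Step 1: enumerate pairs each element with its index:
  (0, 32)
  (1, 49)
  (2, 18)
  (3, 35)
Therefore ans = [(0, 32), (1, 49), (2, 18), (3, 35)].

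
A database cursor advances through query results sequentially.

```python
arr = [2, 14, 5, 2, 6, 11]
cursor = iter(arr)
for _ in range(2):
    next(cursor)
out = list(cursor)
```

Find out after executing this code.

Step 1: Create iterator over [2, 14, 5, 2, 6, 11].
Step 2: Advance 2 positions (consuming [2, 14]).
Step 3: list() collects remaining elements: [5, 2, 6, 11].
Therefore out = [5, 2, 6, 11].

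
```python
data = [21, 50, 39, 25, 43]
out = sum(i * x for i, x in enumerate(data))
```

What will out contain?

Step 1: Compute i * x for each (i, x) in enumerate([21, 50, 39, 25, 43]):
  i=0, x=21: 0*21 = 0
  i=1, x=50: 1*50 = 50
  i=2, x=39: 2*39 = 78
  i=3, x=25: 3*25 = 75
  i=4, x=43: 4*43 = 172
Step 2: sum = 0 + 50 + 78 + 75 + 172 = 375.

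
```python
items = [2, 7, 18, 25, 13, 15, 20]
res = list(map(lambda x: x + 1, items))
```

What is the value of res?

Step 1: Apply lambda x: x + 1 to each element:
  2 -> 3
  7 -> 8
  18 -> 19
  25 -> 26
  13 -> 14
  15 -> 16
  20 -> 21
Therefore res = [3, 8, 19, 26, 14, 16, 21].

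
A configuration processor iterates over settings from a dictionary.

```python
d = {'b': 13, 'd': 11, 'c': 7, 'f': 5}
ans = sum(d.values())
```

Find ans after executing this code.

Step 1: d.values() = [13, 11, 7, 5].
Step 2: sum = 36.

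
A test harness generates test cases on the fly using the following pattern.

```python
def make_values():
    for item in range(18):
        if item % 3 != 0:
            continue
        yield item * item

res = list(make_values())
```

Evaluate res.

Step 1: Only yield item**2 when item is divisible by 3:
  item=0: 0 % 3 == 0, yield 0**2 = 0
  item=3: 3 % 3 == 0, yield 3**2 = 9
  item=6: 6 % 3 == 0, yield 6**2 = 36
  item=9: 9 % 3 == 0, yield 9**2 = 81
  item=12: 12 % 3 == 0, yield 12**2 = 144
  item=15: 15 % 3 == 0, yield 15**2 = 225
Therefore res = [0, 9, 36, 81, 144, 225].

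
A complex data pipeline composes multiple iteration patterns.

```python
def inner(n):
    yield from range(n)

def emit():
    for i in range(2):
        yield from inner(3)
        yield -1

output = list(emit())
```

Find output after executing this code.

Step 1: For each i in range(2):
  i=0: yield from inner(3) -> [0, 1, 2], then yield -1
  i=1: yield from inner(3) -> [0, 1, 2], then yield -1
Therefore output = [0, 1, 2, -1, 0, 1, 2, -1].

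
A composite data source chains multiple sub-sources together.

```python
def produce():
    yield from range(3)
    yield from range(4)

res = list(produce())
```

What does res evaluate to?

Step 1: Trace yields in order:
  yield 0
  yield 1
  yield 2
  yield 0
  yield 1
  yield 2
  yield 3
Therefore res = [0, 1, 2, 0, 1, 2, 3].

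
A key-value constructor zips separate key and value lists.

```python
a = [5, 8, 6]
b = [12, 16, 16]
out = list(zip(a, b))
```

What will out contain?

Step 1: zip pairs elements at same index:
  Index 0: (5, 12)
  Index 1: (8, 16)
  Index 2: (6, 16)
Therefore out = [(5, 12), (8, 16), (6, 16)].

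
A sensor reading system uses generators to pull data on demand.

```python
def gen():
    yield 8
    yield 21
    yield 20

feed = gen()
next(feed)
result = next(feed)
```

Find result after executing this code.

Step 1: gen() creates a generator.
Step 2: next(feed) yields 8 (consumed and discarded).
Step 3: next(feed) yields 21, assigned to result.
Therefore result = 21.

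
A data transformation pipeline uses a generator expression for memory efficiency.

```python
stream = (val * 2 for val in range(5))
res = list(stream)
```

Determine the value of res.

Step 1: For each val in range(5), compute val*2:
  val=0: 0*2 = 0
  val=1: 1*2 = 2
  val=2: 2*2 = 4
  val=3: 3*2 = 6
  val=4: 4*2 = 8
Therefore res = [0, 2, 4, 6, 8].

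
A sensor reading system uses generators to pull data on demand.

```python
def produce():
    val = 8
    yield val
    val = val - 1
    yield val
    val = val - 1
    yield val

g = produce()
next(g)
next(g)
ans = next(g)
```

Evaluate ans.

Step 1: Trace through generator execution:
  Yield 1: val starts at 8, yield 8
  Yield 2: val = 8 - 1 = 7, yield 7
  Yield 3: val = 7 - 1 = 6, yield 6
Step 2: First next() gets 8, second next() gets the second value, third next() yields 6.
Therefore ans = 6.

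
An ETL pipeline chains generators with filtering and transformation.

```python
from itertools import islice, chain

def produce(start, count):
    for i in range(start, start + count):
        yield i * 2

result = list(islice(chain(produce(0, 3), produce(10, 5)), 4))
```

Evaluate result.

Step 1: produce(0, 3) yields [0, 2, 4].
Step 2: produce(10, 5) yields [20, 22, 24, 26, 28].
Step 3: chain concatenates: [0, 2, 4, 20, 22, 24, 26, 28].
Step 4: islice takes first 4: [0, 2, 4, 20].
Therefore result = [0, 2, 4, 20].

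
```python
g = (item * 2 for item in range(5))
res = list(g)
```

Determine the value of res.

Step 1: For each item in range(5), compute item*2:
  item=0: 0*2 = 0
  item=1: 1*2 = 2
  item=2: 2*2 = 4
  item=3: 3*2 = 6
  item=4: 4*2 = 8
Therefore res = [0, 2, 4, 6, 8].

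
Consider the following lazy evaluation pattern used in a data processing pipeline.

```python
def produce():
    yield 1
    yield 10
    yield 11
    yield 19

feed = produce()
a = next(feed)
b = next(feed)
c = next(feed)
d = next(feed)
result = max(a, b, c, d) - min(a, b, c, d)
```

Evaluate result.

Step 1: Create generator and consume all values:
  a = next(feed) = 1
  b = next(feed) = 10
  c = next(feed) = 11
  d = next(feed) = 19
Step 2: max = 19, min = 1, result = 19 - 1 = 18.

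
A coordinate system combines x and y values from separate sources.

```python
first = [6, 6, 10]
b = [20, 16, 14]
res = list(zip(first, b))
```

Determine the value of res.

Step 1: zip pairs elements at same index:
  Index 0: (6, 20)
  Index 1: (6, 16)
  Index 2: (10, 14)
Therefore res = [(6, 20), (6, 16), (10, 14)].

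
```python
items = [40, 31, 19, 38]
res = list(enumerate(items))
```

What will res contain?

Step 1: enumerate pairs each element with its index:
  (0, 40)
  (1, 31)
  (2, 19)
  (3, 38)
Therefore res = [(0, 40), (1, 31), (2, 19), (3, 38)].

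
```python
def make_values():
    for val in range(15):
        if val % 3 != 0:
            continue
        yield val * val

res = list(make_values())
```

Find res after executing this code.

Step 1: Only yield val**2 when val is divisible by 3:
  val=0: 0 % 3 == 0, yield 0**2 = 0
  val=3: 3 % 3 == 0, yield 3**2 = 9
  val=6: 6 % 3 == 0, yield 6**2 = 36
  val=9: 9 % 3 == 0, yield 9**2 = 81
  val=12: 12 % 3 == 0, yield 12**2 = 144
Therefore res = [0, 9, 36, 81, 144].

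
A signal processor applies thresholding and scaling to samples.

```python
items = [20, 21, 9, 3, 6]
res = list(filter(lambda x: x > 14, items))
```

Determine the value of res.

Step 1: Filter elements > 14:
  20: kept
  21: kept
  9: removed
  3: removed
  6: removed
Therefore res = [20, 21].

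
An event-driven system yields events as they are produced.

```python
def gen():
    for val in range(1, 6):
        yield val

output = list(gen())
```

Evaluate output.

Step 1: The generator yields each value from range(1, 6).
Step 2: list() consumes all yields: [1, 2, 3, 4, 5].
Therefore output = [1, 2, 3, 4, 5].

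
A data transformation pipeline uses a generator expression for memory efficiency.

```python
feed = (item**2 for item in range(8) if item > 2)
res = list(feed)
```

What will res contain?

Step 1: For range(8), keep item > 2, then square:
  item=0: 0 <= 2, excluded
  item=1: 1 <= 2, excluded
  item=2: 2 <= 2, excluded
  item=3: 3 > 2, yield 3**2 = 9
  item=4: 4 > 2, yield 4**2 = 16
  item=5: 5 > 2, yield 5**2 = 25
  item=6: 6 > 2, yield 6**2 = 36
  item=7: 7 > 2, yield 7**2 = 49
Therefore res = [9, 16, 25, 36, 49].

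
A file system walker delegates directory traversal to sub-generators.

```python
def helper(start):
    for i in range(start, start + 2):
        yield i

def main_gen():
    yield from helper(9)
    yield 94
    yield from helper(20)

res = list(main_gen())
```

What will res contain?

Step 1: main_gen() delegates to helper(9):
  yield 9
  yield 10
Step 2: yield 94
Step 3: Delegates to helper(20):
  yield 20
  yield 21
Therefore res = [9, 10, 94, 20, 21].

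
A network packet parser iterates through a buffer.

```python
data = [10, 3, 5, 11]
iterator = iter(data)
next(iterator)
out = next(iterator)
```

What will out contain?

Step 1: Create iterator over [10, 3, 5, 11].
Step 2: next() consumes 10.
Step 3: next() returns 3.
Therefore out = 3.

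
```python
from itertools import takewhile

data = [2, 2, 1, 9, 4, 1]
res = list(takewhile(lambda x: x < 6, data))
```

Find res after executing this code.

Step 1: takewhile stops at first element >= 6:
  2 < 6: take
  2 < 6: take
  1 < 6: take
  9 >= 6: stop
Therefore res = [2, 2, 1].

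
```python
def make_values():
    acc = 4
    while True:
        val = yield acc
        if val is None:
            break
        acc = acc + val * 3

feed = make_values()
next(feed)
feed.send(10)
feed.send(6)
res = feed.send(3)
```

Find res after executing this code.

Step 1: next() -> yield acc=4.
Step 2: send(10) -> val=10, acc = 4 + 10*3 = 34, yield 34.
Step 3: send(6) -> val=6, acc = 34 + 6*3 = 52, yield 52.
Step 4: send(3) -> val=3, acc = 52 + 3*3 = 61, yield 61.
Therefore res = 61.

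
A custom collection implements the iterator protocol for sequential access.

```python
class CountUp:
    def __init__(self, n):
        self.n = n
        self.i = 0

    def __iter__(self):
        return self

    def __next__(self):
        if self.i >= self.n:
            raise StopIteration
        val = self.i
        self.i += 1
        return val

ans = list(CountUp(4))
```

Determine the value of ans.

Step 1: CountUp(4) creates an iterator counting 0 to 3.
Step 2: list() consumes all values: [0, 1, 2, 3].
Therefore ans = [0, 1, 2, 3].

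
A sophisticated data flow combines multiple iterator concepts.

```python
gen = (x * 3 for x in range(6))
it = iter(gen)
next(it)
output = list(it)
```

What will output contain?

Step 1: Generator produces [0, 3, 6, 9, 12, 15].
Step 2: next(it) consumes first element (0).
Step 3: list(it) collects remaining: [3, 6, 9, 12, 15].
Therefore output = [3, 6, 9, 12, 15].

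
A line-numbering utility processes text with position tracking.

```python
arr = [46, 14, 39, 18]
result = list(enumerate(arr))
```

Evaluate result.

Step 1: enumerate pairs each element with its index:
  (0, 46)
  (1, 14)
  (2, 39)
  (3, 18)
Therefore result = [(0, 46), (1, 14), (2, 39), (3, 18)].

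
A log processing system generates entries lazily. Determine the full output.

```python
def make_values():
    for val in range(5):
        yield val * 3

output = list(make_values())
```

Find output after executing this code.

Step 1: For each val in range(5), yield val * 3:
  val=0: yield 0 * 3 = 0
  val=1: yield 1 * 3 = 3
  val=2: yield 2 * 3 = 6
  val=3: yield 3 * 3 = 9
  val=4: yield 4 * 3 = 12
Therefore output = [0, 3, 6, 9, 12].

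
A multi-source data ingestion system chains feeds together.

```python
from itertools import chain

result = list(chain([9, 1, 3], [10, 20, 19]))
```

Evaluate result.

Step 1: chain() concatenates iterables: [9, 1, 3] + [10, 20, 19].
Therefore result = [9, 1, 3, 10, 20, 19].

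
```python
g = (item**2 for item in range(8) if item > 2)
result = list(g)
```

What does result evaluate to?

Step 1: For range(8), keep item > 2, then square:
  item=0: 0 <= 2, excluded
  item=1: 1 <= 2, excluded
  item=2: 2 <= 2, excluded
  item=3: 3 > 2, yield 3**2 = 9
  item=4: 4 > 2, yield 4**2 = 16
  item=5: 5 > 2, yield 5**2 = 25
  item=6: 6 > 2, yield 6**2 = 36
  item=7: 7 > 2, yield 7**2 = 49
Therefore result = [9, 16, 25, 36, 49].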